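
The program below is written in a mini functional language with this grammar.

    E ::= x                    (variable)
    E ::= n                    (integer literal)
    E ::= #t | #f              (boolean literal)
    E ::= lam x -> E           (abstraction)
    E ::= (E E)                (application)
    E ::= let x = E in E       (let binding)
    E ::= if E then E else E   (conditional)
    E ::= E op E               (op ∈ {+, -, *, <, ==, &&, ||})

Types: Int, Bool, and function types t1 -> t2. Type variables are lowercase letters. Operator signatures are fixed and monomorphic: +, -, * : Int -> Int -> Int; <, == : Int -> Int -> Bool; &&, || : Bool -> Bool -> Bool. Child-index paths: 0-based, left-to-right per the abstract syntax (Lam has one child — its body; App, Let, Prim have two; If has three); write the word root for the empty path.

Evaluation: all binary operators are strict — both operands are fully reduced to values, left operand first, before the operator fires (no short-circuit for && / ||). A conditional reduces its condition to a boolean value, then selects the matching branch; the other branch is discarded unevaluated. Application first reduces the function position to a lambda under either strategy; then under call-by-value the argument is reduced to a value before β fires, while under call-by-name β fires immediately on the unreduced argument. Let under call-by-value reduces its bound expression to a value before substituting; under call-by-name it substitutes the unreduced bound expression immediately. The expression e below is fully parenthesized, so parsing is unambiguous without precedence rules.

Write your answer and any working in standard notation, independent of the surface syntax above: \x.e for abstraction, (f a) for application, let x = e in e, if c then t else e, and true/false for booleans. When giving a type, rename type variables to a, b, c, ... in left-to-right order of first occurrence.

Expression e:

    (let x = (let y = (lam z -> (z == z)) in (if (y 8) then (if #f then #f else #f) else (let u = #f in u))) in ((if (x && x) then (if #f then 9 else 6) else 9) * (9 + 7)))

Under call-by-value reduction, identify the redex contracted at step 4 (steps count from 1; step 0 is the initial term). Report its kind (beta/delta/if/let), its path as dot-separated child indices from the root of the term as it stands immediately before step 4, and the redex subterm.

Working:
step 0: (let x = (let y = (\z.(z == z)) in (if (y 8) then (if false then false else false) else (let u = false in u))) in ((if (x && x) then (if false then 9 else 6) else 9) * (9 + 7)))
step 1: [let@0] (let x = (if ((\z.(z == z)) 8) then (if false then false else false) else (let u = false in u)) in ((if (x && x) then (if false then 9 else 6) else 9) * (9 + 7)))
step 2: [beta@0.0] (let x = (if (8 == 8) then (if false then false else false) else (let u = false in u)) in ((if (x && x) then (if false then 9 else 6) else 9) * (9 + 7)))
step 3: [delta@0.0] (let x = (if true then (if false then false else false) else (let u = false in u)) in ((if (x && x) then (if false then 9 else 6) else 9) * (9 + 7)))
step 4: [if@0] (let x = (if false then false else false) in ((if (x && x) then (if false then 9 else 6) else 9) * (9 + 7)))

Answer: if at 0 : (if true then (if false then false else false) else (let u = false in u))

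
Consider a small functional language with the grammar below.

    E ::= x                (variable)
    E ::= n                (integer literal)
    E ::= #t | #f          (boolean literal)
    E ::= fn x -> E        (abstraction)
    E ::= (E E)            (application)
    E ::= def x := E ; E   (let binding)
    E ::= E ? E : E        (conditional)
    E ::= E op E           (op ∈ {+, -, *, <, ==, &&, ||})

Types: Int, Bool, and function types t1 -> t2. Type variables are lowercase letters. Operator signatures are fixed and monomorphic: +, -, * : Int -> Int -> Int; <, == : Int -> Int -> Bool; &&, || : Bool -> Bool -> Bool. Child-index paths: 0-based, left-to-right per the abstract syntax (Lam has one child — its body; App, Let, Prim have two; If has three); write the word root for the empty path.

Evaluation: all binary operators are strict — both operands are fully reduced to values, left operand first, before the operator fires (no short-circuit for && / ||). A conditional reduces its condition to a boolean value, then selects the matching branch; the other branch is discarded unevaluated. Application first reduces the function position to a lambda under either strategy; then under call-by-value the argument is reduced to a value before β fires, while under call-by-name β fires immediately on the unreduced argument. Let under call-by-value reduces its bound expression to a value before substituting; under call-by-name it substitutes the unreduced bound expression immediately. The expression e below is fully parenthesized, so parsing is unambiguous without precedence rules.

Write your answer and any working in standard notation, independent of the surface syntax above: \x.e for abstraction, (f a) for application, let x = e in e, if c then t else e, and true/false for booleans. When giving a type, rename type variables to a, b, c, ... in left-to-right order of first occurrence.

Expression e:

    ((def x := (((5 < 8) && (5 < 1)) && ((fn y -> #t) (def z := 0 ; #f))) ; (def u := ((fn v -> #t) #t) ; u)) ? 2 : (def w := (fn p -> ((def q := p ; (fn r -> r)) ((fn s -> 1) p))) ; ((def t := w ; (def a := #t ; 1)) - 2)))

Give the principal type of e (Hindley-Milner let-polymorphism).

Trace:
  unify Int ~ Int
  unify Int ~ Int
  unify Bool ~ Bool
  unify Int ~ Int
  unify Int ~ Int
  unify Bool ~ Bool
  unify Bool ~ Bool
\y._ : a -> Bool
let z : Int
  unify a -> Bool ~ Bool -> b
  unify a ~ Bool
  unify Bool ~ b
_ _ : Bool
  unify Bool ~ Bool
let x : Bool
\v._ : c -> Bool
  unify c -> Bool ~ Bool -> d
  unify c ~ Bool
  unify Bool ~ d
_ _ : Bool
let u : Bool
u : Bool
  unify Bool ~ Bool
p : e
let q : e
r : f
\r._ : f -> f
\s._ : g -> Int
p : e
  unify g -> Int ~ e -> h
  unify g ~ e
  unify Int ~ h
_ _ : Int
  unify f -> f ~ Int -> i
  unify f ~ Int
  unify Int ~ i
_ _ : Int
\p._ : e -> Int
let w : forall. e -> Int
w : j -> Int
let t : forall. j -> Int
let a : Bool
  unify Int ~ Int
  unify Int ~ Int
  unify Int ~ Int

Answer: Int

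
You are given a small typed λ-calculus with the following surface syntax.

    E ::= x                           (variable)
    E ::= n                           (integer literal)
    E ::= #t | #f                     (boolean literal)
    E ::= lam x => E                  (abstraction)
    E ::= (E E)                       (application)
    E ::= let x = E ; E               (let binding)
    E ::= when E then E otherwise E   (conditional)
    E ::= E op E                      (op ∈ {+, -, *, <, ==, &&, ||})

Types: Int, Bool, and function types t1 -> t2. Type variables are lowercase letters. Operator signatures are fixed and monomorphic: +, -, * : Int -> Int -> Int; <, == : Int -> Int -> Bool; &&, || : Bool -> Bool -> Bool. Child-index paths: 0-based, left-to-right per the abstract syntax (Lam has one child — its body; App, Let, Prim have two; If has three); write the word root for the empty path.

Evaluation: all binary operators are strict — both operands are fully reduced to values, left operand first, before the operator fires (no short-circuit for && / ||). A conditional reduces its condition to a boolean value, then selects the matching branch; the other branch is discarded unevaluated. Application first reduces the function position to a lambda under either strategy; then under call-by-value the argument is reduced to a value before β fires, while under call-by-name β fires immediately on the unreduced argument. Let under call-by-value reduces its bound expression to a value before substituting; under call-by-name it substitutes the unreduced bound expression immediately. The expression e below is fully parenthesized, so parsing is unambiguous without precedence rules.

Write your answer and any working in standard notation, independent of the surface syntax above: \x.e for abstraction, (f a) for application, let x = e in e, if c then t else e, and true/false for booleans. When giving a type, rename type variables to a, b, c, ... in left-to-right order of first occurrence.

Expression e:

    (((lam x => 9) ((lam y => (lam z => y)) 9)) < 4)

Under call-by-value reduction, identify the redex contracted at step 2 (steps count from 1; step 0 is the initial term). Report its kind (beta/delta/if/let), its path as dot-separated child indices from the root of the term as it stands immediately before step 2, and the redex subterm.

Answer: beta at 0 : ((\x.9) (\z.9))

Working:
step 0: (((\x.9) ((\y.(\z.y)) 9)) < 4)
step 1: [beta@0.1] (((\x.9) (\z.9)) < 4)
step 2: [beta@0] (9 < 4)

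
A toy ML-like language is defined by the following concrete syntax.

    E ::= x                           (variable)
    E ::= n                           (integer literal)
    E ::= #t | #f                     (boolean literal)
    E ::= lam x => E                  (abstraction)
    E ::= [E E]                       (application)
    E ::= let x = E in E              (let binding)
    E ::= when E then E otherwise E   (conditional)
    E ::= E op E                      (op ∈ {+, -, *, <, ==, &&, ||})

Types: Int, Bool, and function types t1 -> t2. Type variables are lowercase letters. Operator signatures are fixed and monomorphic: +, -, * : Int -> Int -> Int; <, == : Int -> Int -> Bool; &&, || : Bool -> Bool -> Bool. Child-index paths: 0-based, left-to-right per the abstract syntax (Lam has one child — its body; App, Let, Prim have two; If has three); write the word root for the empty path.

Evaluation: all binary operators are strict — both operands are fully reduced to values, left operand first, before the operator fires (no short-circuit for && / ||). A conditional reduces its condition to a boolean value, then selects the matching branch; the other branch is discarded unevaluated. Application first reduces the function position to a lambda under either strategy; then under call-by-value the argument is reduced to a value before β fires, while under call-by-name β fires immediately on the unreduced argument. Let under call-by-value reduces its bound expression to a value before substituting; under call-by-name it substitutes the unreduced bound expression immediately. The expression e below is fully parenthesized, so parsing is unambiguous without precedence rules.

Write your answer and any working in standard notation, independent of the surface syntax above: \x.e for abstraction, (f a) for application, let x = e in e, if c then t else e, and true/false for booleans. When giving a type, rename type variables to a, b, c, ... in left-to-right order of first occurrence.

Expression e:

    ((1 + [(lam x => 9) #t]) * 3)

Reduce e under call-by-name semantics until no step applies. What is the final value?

Working:
step 0: ((1 + ((\x.9) true)) * 3)
step 1: [beta@0.1] ((1 + 9) * 3)
step 2: [delta@0] (10 * 3)
step 3: [delta@root] 30

Answer: 30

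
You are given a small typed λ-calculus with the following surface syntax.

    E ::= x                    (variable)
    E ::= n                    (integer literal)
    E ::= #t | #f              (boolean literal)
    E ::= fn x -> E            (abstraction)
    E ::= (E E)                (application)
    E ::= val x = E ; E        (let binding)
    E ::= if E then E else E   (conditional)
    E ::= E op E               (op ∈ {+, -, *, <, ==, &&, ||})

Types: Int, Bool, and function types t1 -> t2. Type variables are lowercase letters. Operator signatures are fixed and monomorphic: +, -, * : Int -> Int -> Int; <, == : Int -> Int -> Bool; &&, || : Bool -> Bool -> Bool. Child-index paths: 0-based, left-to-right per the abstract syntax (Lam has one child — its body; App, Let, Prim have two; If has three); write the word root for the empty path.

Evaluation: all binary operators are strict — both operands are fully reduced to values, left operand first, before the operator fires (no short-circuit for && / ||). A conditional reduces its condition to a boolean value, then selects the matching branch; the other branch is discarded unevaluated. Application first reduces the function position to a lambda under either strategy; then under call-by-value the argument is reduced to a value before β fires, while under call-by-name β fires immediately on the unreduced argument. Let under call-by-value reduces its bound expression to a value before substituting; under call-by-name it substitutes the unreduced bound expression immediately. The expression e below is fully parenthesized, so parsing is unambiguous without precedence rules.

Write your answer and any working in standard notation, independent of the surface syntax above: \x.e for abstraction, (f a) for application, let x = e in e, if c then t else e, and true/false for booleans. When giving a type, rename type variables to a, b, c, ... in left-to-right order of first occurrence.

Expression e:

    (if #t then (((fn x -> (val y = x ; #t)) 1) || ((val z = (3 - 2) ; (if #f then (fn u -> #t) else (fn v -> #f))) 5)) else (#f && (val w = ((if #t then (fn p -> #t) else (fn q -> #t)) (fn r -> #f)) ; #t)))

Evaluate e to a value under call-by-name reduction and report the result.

Trace:
step 0: (if true then (((\x.(let y = x in true)) 1) || ((let z = (3 - 2) in (if false then (\u.true) else (\v.false))) 5)) else (false && (let w = ((if true then (\p.true) else (\q.true)) (\r.false)) in true)))
step 1: [if@root] (((\x.(let y = x in true)) 1) || ((let z = (3 - 2) in (if false then (\u.true) else (\v.false))) 5))
step 2: [beta@0] ((let y = 1 in true) || ((let z = (3 - 2) in (if false then (\u.true) else (\v.false))) 5))
step 3: [let@0] (true || ((let z = (3 - 2) in (if false then (\u.true) else (\v.false))) 5))
step 4: [let@1.0] (true || ((if false then (\u.true) else (\v.false)) 5))
step 5: [if@1.0] (true || ((\v.false) 5))
step 6: [beta@1] (true || false)
step 7: [delta@root] true

Answer: true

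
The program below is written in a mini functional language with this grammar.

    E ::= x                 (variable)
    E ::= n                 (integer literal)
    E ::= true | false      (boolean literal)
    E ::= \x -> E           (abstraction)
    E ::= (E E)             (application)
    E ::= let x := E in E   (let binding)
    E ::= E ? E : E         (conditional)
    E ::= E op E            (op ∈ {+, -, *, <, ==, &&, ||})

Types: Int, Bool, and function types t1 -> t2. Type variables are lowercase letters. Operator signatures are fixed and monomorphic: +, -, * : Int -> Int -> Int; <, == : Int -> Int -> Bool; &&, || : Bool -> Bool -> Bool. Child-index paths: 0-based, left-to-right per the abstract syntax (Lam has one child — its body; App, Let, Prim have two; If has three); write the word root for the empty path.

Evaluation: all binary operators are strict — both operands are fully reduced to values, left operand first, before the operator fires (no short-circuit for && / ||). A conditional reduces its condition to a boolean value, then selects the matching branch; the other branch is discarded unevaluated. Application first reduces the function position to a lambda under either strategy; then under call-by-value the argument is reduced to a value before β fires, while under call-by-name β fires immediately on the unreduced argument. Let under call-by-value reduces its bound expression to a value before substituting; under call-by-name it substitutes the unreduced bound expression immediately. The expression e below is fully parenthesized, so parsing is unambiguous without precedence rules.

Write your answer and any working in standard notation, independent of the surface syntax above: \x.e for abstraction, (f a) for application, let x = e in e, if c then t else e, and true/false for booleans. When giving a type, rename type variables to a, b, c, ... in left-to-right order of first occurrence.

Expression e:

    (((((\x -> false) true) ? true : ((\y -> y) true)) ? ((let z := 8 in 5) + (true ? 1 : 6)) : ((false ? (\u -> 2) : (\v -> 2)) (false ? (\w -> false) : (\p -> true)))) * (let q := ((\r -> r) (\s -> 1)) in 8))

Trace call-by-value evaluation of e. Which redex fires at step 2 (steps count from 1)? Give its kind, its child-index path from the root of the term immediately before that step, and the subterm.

Answer: if at 0.0 : (if false then true else ((\y.y) true))

Trace:
step 0: ((if (if ((\x.false) true) then true else ((\y.y) true)) then ((let z = 8 in 5) + (if true then 1 else 6)) else ((if false then (\u.2) else (\v.2)) (if false then (\w.false) else (\p.true)))) * (let q = ((\r.r) (\s.1)) in 8))
step 1: [beta@0.0.0] ((if (if false then true else ((\y.y) true)) then ((let z = 8 in 5) + (if true then 1 else 6)) else ((if false then (\u.2) else (\v.2)) (if false then (\w.false) else (\p.true)))) * (let q = ((\r.r) (\s.1)) in 8))
step 2: [if@0.0] ((if ((\y.y) true) then ((let z = 8 in 5) + (if true then 1 else 6)) else ((if false then (\u.2) else (\v.2)) (if false then (\w.false) else (\p.true)))) * (let q = ((\r.r) (\s.1)) in 8))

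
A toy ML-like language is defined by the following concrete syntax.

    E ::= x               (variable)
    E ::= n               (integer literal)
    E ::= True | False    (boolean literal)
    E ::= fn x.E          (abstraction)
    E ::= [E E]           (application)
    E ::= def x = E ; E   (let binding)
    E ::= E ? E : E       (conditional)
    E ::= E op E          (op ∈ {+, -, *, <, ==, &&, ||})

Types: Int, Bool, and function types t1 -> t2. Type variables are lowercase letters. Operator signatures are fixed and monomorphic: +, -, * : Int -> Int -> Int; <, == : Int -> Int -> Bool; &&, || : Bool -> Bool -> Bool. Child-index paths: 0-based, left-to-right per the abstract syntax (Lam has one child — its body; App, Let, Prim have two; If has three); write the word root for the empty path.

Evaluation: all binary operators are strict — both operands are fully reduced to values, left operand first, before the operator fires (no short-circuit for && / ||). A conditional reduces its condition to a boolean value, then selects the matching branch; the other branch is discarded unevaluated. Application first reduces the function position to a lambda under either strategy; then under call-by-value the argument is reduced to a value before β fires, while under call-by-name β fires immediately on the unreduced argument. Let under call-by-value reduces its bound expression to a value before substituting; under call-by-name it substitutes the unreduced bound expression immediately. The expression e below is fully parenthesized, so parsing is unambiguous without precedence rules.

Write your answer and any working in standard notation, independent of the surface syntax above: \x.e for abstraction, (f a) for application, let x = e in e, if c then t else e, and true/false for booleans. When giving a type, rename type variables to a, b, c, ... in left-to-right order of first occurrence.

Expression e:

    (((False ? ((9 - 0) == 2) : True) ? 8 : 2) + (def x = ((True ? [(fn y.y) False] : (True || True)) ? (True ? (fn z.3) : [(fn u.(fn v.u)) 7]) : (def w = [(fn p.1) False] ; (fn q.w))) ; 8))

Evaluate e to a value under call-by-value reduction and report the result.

Answer: 16

Working:
step 0: ((if (if false then ((9 - 0) == 2) else true) then 8 else 2) + (let x = (if (if true then ((\y.y) false) else (true || true)) then (if true then (\z.3) else ((\u.(\v.u)) 7)) else (let w = ((\p.1) false) in (\q.w))) in 8))
step 1: [if@0.0] ((if true then 8 else 2) + (let x = (if (if true then ((\y.y) false) else (true || true)) then (if true then (\z.3) else ((\u.(\v.u)) 7)) else (let w = ((\p.1) false) in (\q.w))) in 8))
step 2: [if@0] (8 + (let x = (if (if true then ((\y.y) false) else (true || true)) then (if true then (\z.3) else ((\u.(\v.u)) 7)) else (let w = ((\p.1) false) in (\q.w))) in 8))
step 3: [if@1.0.0] (8 + (let x = (if ((\y.y) false) then (if true then (\z.3) else ((\u.(\v.u)) 7)) else (let w = ((\p.1) false) in (\q.w))) in 8))
step 4: [beta@1.0.0] (8 + (let x = (if false then (if true then (\z.3) else ((\u.(\v.u)) 7)) else (let w = ((\p.1) false) in (\q.w))) in 8))
step 5: [if@1.0] (8 + (let x = (let w = ((\p.1) false) in (\q.w)) in 8))
step 6: [beta@1.0.0] (8 + (let x = (let w = 1 in (\q.w)) in 8))
step 7: [let@1.0] (8 + (let x = (\q.1) in 8))
step 8: [let@1] (8 + 8)
step 9: [delta@root] 16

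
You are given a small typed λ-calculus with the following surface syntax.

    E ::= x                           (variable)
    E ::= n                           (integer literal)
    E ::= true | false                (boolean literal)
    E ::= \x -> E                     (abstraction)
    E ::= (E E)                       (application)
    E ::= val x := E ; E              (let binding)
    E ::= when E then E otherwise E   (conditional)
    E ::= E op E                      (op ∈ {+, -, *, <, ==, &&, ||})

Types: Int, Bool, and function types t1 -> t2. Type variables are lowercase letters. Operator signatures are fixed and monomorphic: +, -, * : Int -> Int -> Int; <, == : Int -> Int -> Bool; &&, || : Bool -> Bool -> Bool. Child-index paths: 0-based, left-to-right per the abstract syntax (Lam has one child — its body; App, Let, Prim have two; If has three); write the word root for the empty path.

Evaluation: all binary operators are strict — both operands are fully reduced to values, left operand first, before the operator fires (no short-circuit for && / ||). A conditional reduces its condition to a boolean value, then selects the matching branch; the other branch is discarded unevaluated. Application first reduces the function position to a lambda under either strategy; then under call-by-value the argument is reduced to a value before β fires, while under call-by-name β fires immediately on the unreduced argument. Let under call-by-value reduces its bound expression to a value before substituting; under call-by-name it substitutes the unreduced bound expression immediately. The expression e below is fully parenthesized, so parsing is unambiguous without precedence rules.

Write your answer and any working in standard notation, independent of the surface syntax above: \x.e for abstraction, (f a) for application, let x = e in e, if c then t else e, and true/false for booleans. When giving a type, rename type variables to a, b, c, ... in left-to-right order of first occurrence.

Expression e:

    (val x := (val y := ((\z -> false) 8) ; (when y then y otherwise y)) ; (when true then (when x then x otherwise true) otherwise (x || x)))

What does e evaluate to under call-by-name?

Answer: true

Derivation:
step 0: (let x = (let y = ((\z.false) 8) in (if y then y else y)) in (if true then (if x then x else true) else (x || x)))
step 1: [let@root] (if true then (if (let y = ((\z.false) 8) in (if y then y else y)) then (let y = ((\z.false) 8) in (if y then y else y)) else true) else ((let y = ((\z.false) 8) in (if y then y else y)) || (let y = ((\z.false) 8) in (if y then y else y))))
step 2: [if@root] (if (let y = ((\z.false) 8) in (if y then y else y)) then (let y = ((\z.false) 8) in (if y then y else y)) else true)
step 3: [let@0] (if (if ((\z.false) 8) then ((\z.false) 8) else ((\z.false) 8)) then (let y = ((\z.false) 8) in (if y then y else y)) else true)
step 4: [beta@0.0] (if (if false then ((\z.false) 8) else ((\z.false) 8)) then (let y = ((\z.false) 8) in (if y then y else y)) else true)
step 5: [if@0] (if ((\z.false) 8) then (let y = ((\z.false) 8) in (if y then y else y)) else true)
step 6: [beta@0] (if false then (let y = ((\z.false) 8) in (if y then y else y)) else true)
step 7: [if@root] true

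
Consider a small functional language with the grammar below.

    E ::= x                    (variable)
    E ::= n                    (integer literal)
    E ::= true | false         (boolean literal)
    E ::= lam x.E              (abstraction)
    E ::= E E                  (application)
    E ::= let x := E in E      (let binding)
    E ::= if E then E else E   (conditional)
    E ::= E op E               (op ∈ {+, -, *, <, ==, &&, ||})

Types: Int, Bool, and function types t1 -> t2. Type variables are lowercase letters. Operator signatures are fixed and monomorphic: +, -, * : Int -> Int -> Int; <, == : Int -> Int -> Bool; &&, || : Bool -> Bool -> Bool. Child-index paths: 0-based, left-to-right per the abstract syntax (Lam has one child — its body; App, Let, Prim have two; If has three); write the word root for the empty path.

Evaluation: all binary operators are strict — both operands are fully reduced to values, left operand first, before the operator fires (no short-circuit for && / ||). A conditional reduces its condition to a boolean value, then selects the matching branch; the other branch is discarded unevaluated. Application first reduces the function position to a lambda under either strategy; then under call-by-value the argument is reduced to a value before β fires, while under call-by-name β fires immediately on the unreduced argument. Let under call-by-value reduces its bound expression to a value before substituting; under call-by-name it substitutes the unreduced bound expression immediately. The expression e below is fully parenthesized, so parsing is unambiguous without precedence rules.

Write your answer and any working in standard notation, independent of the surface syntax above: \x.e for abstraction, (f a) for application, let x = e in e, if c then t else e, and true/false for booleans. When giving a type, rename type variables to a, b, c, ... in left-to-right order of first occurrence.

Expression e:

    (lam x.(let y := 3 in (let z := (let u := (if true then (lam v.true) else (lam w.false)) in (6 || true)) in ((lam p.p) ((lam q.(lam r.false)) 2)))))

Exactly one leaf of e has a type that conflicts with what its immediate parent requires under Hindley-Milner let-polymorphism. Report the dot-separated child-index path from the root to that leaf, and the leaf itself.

Working:
let y : Int
  unify Bool ~ Bool
\v._ : b -> Bool
\w._ : c -> Bool
  unify b -> Bool ~ c -> Bool
  unify b ~ c
  unify Bool ~ Bool
let u : forall. c -> Bool
  unify Int ~ Bool
  FAIL: mismatch Int ~ Bool

Answer: 0.1.0.1.0 : 6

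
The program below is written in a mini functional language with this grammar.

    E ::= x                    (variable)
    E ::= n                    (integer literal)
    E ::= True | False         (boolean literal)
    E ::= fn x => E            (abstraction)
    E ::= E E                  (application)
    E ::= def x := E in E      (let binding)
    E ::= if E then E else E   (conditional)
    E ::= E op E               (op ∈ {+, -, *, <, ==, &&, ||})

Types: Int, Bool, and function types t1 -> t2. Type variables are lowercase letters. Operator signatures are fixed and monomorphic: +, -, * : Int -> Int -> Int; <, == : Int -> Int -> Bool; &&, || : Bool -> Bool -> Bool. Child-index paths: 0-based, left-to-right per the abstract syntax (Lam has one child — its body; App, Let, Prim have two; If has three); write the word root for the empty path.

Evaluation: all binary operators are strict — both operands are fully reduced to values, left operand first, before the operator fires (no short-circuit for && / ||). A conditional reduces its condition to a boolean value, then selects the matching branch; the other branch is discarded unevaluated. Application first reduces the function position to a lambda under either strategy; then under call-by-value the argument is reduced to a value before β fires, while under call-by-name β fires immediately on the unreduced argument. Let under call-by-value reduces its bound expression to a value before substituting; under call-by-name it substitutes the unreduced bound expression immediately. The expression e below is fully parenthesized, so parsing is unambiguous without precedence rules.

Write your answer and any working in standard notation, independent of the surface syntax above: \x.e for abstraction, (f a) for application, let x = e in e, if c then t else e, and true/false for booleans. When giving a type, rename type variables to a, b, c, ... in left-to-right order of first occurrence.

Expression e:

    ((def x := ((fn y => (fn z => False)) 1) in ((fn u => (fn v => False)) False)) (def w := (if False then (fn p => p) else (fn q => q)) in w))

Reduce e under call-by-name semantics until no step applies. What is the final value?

Answer: false

Derivation:
step 0: ((let x = ((\y.(\z.false)) 1) in ((\u.(\v.false)) false)) (let w = (if false then (\p.p) else (\q.q)) in w))
step 1: [let@0] (((\u.(\v.false)) false) (let w = (if false then (\p.p) else (\q.q)) in w))
step 2: [beta@0] ((\v.false) (let w = (if false then (\p.p) else (\q.q)) in w))
step 3: [beta@root] false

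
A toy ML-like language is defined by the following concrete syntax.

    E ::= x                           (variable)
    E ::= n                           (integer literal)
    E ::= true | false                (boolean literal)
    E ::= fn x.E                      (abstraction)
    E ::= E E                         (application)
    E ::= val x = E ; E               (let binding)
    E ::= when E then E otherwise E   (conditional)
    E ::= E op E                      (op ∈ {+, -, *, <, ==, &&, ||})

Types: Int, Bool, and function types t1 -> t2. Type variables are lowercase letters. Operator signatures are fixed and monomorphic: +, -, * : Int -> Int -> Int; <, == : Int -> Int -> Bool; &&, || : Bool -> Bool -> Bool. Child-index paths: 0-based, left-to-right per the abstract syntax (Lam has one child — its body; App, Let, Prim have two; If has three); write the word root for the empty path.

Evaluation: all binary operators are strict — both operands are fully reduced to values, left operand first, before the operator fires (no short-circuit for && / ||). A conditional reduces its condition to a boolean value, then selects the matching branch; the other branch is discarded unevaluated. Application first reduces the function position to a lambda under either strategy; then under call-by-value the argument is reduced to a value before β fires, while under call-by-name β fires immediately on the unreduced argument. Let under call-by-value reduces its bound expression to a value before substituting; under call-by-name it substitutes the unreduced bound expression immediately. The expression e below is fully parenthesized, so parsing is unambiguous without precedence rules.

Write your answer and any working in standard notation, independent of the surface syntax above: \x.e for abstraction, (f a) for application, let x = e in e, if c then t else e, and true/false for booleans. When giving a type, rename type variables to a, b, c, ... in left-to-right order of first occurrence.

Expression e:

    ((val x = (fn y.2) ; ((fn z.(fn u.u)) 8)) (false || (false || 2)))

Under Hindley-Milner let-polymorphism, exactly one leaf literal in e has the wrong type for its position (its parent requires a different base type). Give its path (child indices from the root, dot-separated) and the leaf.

Working:
\y._ : a -> Int
let x : forall. a -> Int
u : c
\u._ : c -> c
\z._ : b -> c -> c
  unify b -> c -> c ~ Int -> d
  unify b ~ Int
  unify c -> c ~ d
_ _ : c -> c
  unify Bool ~ Bool
  unify Bool ~ Bool
  unify Int ~ Bool
  FAIL: mismatch Int ~ Bool

Answer: 1.1.1 : 2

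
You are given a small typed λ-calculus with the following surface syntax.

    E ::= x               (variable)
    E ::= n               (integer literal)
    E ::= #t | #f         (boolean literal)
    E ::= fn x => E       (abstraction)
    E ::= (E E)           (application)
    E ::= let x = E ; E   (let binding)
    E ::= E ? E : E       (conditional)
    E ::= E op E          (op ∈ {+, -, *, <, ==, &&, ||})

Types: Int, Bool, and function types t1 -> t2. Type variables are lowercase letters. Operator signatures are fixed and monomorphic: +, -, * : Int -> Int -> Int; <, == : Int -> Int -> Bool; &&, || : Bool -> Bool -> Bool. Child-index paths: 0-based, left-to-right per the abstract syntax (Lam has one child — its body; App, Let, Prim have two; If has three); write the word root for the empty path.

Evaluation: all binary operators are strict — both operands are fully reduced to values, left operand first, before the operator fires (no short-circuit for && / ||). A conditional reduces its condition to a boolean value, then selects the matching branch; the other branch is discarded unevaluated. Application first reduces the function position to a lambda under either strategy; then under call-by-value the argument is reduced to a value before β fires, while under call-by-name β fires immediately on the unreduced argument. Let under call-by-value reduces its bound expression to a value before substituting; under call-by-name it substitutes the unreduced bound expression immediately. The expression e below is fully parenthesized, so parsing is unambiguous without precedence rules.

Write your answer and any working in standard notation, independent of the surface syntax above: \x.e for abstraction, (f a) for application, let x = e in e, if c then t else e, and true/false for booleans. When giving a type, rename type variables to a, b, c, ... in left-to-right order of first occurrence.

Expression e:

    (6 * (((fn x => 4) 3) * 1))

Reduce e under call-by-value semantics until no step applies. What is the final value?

Derivation:
step 0: (6 * (((\x.4) 3) * 1))
step 1: [beta@1.0] (6 * (4 * 1))
step 2: [delta@1] (6 * 4)
step 3: [delta@root] 24

Answer: 24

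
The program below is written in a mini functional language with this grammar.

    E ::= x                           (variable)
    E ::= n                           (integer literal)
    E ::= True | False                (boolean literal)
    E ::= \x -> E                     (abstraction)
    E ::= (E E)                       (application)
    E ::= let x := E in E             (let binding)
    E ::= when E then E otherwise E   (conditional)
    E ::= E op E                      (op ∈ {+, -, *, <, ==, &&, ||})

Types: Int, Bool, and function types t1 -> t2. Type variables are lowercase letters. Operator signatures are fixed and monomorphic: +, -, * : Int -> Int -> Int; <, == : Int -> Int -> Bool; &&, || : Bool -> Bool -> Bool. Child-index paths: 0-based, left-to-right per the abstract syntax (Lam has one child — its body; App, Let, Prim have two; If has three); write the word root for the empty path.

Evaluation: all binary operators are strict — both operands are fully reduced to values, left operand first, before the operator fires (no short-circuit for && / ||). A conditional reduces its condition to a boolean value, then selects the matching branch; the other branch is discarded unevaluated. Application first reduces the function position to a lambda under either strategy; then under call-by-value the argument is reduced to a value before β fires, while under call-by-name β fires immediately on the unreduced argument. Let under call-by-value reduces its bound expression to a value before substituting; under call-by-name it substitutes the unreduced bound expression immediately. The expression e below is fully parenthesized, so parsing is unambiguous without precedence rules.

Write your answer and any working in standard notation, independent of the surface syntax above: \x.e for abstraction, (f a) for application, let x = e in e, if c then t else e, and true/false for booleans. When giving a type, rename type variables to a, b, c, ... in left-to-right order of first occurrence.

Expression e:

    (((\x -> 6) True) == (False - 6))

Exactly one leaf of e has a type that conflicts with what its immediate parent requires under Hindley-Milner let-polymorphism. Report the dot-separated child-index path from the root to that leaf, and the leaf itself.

Answer: 1.0 : false

Trace:
\x._ : a -> Int
  unify a -> Int ~ Bool -> b
  unify a ~ Bool
  unify Int ~ b
_ _ : Int
  unify Int ~ Int
  unify Bool ~ Int
  FAIL: mismatch Bool ~ Int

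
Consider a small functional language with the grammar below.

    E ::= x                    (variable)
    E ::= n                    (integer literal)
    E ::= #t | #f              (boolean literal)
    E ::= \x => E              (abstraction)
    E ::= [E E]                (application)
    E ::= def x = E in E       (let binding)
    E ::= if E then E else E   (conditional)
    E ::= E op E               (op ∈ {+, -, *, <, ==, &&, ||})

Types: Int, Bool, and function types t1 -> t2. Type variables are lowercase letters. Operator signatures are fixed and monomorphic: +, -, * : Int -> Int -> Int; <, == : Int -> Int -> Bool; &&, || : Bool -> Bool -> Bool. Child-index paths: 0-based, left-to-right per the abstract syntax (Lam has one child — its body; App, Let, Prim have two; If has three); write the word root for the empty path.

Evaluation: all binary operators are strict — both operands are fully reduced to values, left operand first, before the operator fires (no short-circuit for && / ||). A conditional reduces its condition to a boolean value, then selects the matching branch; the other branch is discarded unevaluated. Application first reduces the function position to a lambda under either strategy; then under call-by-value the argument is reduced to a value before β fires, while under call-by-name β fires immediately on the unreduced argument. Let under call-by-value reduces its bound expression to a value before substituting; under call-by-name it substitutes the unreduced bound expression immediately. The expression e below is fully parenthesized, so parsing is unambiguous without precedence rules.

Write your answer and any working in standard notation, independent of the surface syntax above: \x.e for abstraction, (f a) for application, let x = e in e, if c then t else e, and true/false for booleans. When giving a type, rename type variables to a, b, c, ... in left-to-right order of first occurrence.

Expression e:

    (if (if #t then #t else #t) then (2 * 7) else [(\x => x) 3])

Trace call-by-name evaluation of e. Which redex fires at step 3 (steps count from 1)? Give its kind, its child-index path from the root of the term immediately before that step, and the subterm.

Derivation:
step 0: (if (if true then true else true) then (2 * 7) else ((\x.x) 3))
step 1: [if@0] (if true then (2 * 7) else ((\x.x) 3))
step 2: [if@root] (2 * 7)
step 3: [delta@root] 14

Answer: delta at root : (2 * 7)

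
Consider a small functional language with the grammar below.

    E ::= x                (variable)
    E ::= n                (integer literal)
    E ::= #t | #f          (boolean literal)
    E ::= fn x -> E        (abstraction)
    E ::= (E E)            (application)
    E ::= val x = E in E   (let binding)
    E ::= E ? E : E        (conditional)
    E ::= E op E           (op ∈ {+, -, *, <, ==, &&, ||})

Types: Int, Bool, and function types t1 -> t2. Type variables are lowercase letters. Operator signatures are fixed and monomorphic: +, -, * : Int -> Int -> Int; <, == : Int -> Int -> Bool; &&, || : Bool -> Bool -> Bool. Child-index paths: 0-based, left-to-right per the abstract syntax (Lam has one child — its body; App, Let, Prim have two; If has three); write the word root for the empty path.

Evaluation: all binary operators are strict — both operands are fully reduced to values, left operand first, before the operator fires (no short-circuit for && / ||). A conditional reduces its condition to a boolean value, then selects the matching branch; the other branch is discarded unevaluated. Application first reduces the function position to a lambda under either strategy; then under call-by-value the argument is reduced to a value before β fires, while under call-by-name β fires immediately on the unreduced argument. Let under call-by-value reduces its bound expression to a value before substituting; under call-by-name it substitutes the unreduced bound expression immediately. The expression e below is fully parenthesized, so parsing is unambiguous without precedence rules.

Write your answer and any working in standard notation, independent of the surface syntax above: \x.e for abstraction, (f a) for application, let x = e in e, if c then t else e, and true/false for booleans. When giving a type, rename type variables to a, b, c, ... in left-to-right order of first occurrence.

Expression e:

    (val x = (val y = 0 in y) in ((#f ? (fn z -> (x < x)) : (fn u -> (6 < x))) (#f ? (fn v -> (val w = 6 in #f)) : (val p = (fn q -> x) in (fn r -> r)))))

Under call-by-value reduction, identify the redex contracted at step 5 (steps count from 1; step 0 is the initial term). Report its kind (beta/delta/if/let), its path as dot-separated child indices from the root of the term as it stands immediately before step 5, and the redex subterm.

Derivation:
step 0: (let x = (let y = 0 in y) in ((if false then (\z.(x < x)) else (\u.(6 < x))) (if false then (\v.(let w = 6 in false)) else (let p = (\q.x) in (\r.r)))))
step 1: [let@0] (let x = 0 in ((if false then (\z.(x < x)) else (\u.(6 < x))) (if false then (\v.(let w = 6 in false)) else (let p = (\q.x) in (\r.r)))))
step 2: [let@root] ((if false then (\z.(0 < 0)) else (\u.(6 < 0))) (if false then (\v.(let w = 6 in false)) else (let p = (\q.0) in (\r.r))))
step 3: [if@0] ((\u.(6 < 0)) (if false then (\v.(let w = 6 in false)) else (let p = (\q.0) in (\r.r))))
step 4: [if@1] ((\u.(6 < 0)) (let p = (\q.0) in (\r.r)))
step 5: [let@1] ((\u.(6 < 0)) (\r.r))

Answer: let at 1 : (let p = (\q.0) in (\r.r))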